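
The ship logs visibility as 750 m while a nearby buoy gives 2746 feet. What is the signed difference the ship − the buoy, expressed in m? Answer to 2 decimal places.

the buoy: 2746 ft = 836.9808 m.
Difference: 750.0000 − 836.9808 = -86.98 m.

-86.98 m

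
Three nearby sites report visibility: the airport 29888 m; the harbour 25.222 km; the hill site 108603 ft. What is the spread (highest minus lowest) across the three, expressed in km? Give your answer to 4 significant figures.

the airport: 29888 m = 29.88800 km.
the hill site: 108603 ft = 33.10219 km.
Spread: 33.10219 − 25.22200 = 7.880 km.

7.880 km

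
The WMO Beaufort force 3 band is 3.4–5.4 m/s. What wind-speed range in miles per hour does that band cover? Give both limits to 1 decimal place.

7.6 to 12.1 mph

3.4–5.4 m/s × 2.237 = 7.6–12.1 mph.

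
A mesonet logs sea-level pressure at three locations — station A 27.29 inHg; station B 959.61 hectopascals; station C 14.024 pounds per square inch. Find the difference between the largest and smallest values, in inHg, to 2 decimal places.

1.26 inHg

station B: 959.61 hPa = 28.3373 inHg.
station C: 14.024 psi = 28.5532 inHg.
Spread: 28.5532 − 27.2900 = 1.26 inHg.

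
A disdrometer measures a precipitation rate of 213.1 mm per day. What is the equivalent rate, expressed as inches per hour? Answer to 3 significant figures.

0.350 in/hour

213.1 mm/day × 0.0393701 in/mm × 0.0416667 day/hour = 0.350 in/hour.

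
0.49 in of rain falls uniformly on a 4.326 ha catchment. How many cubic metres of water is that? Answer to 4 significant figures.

Depth: 0.49 in × 25.4 = 12.446 mm.
Area: 4.326 ha = 43260 m².
1 mm over 1 m² is 1 L, so volume = 12.446 × 43260 = 538413.96 L = 538.4 m³.

538.4 cubic metres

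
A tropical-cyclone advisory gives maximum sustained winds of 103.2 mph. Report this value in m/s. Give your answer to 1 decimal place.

46.1 m/s

1 mph = 0.44704 m/s, so 103.2 × 0.44704 = 46.1 m/s.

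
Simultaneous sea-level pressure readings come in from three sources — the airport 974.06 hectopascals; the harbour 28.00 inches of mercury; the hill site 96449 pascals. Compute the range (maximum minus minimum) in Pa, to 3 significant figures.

the airport: 974.06 hPa = 97406.00 Pa.
the harbour: 28.00 inHg = 94818.89 Pa.
Spread: 97406.00 − 94818.89 = 2590 Pa.

2590 Pa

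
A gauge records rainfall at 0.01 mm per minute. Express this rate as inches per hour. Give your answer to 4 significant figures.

0.01 mm/minute × 0.0393701 in/mm × 60 minute/hour = 0.02362 in/hour.

0.02362 in/hour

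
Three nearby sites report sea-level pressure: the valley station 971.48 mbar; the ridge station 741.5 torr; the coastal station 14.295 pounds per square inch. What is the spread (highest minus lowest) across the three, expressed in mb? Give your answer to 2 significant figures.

17 mb

the ridge station: 741.5 mmHg = 988.59 mb.
the coastal station: 14.295 psi = 985.61 mb.
Spread: 988.59 − 971.48 = 17 mb.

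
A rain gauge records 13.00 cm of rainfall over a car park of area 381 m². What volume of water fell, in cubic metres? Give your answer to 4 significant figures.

49.53 cubic metres

Depth: 13.00 cm × 10 = 130 mm.
1 mm over 1 m² is 1 L, so volume = 130 × 381 = 49530 L = 49.53 m³.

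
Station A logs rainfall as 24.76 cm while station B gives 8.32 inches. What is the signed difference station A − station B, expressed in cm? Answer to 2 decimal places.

station B: 8.32 in = 21.1328 cm.
Difference: 24.7600 − 21.1328 = 3.63 cm.

3.63 cm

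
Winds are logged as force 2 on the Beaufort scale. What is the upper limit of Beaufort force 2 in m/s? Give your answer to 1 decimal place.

Beaufort 2 (light breeze) spans 1.6–3.3 m/s.

3.3 m/s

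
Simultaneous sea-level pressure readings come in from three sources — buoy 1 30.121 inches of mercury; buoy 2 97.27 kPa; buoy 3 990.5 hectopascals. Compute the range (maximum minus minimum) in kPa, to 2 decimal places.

4.73 kPa

buoy 1: 30.121 inHg = 102.0014 kPa.
buoy 3: 990.5 hPa = 99.0500 kPa.
Spread: 102.0014 − 97.2700 = 4.73 kPa.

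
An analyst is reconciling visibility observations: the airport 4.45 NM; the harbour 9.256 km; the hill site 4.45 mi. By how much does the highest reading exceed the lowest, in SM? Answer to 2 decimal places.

1.30 SM

the airport: 4.45 nmi = 5.1210 SM.
the harbour: 9.256 km = 5.7514 SM.
Spread: 5.7514 − 4.4500 = 1.30 SM.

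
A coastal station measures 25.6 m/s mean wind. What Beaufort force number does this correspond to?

25.6 m/s lies in the Beaufort 10 band (storm, 24.5–28.4 m/s).

Beaufort force 10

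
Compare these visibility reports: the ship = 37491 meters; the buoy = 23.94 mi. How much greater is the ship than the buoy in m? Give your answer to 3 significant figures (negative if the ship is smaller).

-1040 m

the buoy: 23.94 SM = 38527.70 m.
Difference: 37491.00 − 38527.70 = -1040 m.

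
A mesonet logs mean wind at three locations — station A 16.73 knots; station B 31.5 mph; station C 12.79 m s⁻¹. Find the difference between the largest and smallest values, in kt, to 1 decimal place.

10.6 kt

station B: 31.5 mph = 27.373 kt.
station C: 12.79 m/s = 24.862 kt.
Spread: 27.373 − 16.730 = 10.6 kt.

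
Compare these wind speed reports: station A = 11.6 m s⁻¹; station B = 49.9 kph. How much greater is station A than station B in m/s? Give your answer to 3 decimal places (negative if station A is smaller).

station B: 49.9 km/h = 13.86111 m/s.
Difference: 11.60000 − 13.86111 = -2.261 m/s.

-2.261 m/s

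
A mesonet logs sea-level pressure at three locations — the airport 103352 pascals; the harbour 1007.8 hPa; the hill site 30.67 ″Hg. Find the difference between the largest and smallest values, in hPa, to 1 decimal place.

30.8 hPa

the airport: 103352 Pa = 1033.520 hPa.
the hill site: 30.67 inHg = 1038.606 hPa.
Spread: 1038.606 − 1007.800 = 30.8 hPa.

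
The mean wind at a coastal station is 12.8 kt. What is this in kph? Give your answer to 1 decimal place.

1 kt = 1.852 km/h, so 12.8 × 1.852 = 23.7 km/h.

23.7 km/h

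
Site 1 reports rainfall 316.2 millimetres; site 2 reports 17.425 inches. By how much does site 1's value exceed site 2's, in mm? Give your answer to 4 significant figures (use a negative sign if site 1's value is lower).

site 2: 17.425 in = 442.595 mm.
Difference: 316.200 − 442.595 = -126.4 mm.

-126.4 mm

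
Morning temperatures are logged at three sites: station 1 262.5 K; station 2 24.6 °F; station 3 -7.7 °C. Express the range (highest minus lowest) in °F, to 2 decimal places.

11.77 °F

station 1: 262.5 K = -10.650 °C.
station 2: 24.6 °F = -4.111 °C.
Spread: (-4.111) − (-10.650) = 6.539 °C = 11.77 °F.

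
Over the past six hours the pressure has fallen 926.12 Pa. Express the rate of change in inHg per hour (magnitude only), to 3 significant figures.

926.12 Pa / 6 h × 0.0002953 inHg/Pa = 0.0456 inHg/h.

0.0456 inHg per hour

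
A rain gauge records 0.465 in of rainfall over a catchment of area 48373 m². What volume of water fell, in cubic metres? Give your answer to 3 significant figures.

571 cubic metres

Depth: 0.465 in × 25.4 = 11.811 mm.
1 mm over 1 m² is 1 L, so volume = 11.811 × 48373 = 571333.5 L = 571 m³.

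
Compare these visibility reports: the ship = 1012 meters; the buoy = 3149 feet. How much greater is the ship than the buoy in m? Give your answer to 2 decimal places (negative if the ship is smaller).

52.18 m

the buoy: 3149 ft = 959.8152 m.
Difference: 1012.0000 − 959.8152 = 52.18 m.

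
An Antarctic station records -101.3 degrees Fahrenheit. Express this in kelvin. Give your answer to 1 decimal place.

First to °C: -74.06 °C.
Then to K: 199.1 K.

199.1 K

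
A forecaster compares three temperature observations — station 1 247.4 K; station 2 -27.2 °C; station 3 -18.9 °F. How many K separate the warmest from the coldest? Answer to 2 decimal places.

station 1: 247.4 K = -25.750 °C.
station 3: -18.9 °F = -28.278 °C.
Spread: (-25.750) − (-28.278) = 2.528 °C.

2.53 K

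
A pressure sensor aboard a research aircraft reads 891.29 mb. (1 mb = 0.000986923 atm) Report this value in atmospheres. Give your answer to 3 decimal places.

1 mb = 0.000986923 atm, so 891.29 × 0.000986923 = 0.880 atm.

0.880 atm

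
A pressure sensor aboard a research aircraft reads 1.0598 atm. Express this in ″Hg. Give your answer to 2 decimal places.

1 atm = 29.9213 inHg, so 1.0598 × 29.9213 = 31.71 inHg.

31.71 inHg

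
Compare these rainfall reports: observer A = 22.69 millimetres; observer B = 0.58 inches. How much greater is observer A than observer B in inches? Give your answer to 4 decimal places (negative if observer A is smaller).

0.3133 in

observer A: 22.69 mm = 0.893307 in.
Difference: 0.893307 − 0.580000 = 0.3133 in.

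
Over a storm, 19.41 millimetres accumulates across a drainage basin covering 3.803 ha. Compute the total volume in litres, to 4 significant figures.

Area: 3.803 ha = 38030 m².
1 mm over 1 m² is 1 L, so volume = 19.41 × 38030 = 738162.3 L ≈ 738200 L.

738200 litres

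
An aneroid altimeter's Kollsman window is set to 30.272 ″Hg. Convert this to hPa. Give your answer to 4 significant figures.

1025 hPa

1 inHg = 33.8639 hPa, so 30.272 × 33.8639 = 1025 hPa.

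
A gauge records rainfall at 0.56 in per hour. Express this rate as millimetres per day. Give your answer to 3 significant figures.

341 mm/day

0.56 in/hour × 25.4 mm/in × 24 hour/day = 341 mm/day.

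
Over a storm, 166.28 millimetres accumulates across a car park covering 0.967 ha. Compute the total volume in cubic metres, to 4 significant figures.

1608 cubic metres

Area: 0.967 ha = 9670 m².
1 mm over 1 m² is 1 L, so volume = 166.28 × 9670 = 1607927.6 L = 1608 m³.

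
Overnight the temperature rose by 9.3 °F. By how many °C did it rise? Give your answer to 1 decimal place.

5.2 °C

A change of 1 °C equals a change of 1.8 °F: Δ°C = 9.3 × 0.5556 = 5.2 °C.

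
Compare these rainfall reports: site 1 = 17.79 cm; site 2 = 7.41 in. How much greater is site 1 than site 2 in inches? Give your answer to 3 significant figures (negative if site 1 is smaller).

site 1: 17.79 cm = 7.00394 in.
Difference: 7.00394 − 7.41000 = -0.406 in.

-0.406 in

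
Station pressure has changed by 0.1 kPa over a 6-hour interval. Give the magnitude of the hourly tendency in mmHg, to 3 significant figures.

0.125 mmHg per hour

0.1 kPa / 6 h × 7.50062 mmHg/kPa = 0.125 mmHg/h.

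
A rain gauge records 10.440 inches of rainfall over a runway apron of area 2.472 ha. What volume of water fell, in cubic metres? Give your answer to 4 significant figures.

6555 cubic metres

Depth: 10.440 in × 25.4 = 265.176 mm.
Area: 2.472 ha = 24720 m².
1 mm over 1 m² is 1 L, so volume = 265.176 × 24720 = 6555150.7 L = 6555 m³.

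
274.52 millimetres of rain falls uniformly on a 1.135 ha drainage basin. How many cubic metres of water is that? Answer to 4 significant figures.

3116 cubic metres

Area: 1.135 ha = 11350 m².
1 mm over 1 m² is 1 L, so volume = 274.52 × 11350 = 3115802 L = 3116 m³.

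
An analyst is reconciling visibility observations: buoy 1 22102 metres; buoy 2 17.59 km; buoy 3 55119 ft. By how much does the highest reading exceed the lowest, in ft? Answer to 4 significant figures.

17390 ft

buoy 1: 22102 m = 72513.12 ft.
buoy 2: 17.59 km = 57709.97 ft.
Spread: 72513.12 − 55119.00 = 17390 ft.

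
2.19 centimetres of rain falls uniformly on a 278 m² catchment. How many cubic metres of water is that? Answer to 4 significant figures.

Depth: 2.19 cm × 10 = 21.9 mm.
1 mm over 1 m² is 1 L, so volume = 21.9 × 278 = 6088.2 L = 6.088 m³.

6.088 cubic metres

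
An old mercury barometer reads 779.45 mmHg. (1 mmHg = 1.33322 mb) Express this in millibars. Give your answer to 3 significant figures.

1 mmHg = 1.33322 mb, so 779.45 × 1.33322 = 1040 mb.

1040 mb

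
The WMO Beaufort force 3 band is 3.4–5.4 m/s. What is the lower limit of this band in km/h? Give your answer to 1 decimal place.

3.4–5.4 m/s × 3.6 = 12.2–19.4 km/h.

12.2 km/h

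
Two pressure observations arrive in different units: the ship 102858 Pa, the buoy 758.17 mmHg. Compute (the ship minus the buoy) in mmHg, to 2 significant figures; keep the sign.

the ship: 102858 Pa = 771.50 mmHg.
Difference: 771.50 − 758.17 = 13 mmHg.

13 mmHg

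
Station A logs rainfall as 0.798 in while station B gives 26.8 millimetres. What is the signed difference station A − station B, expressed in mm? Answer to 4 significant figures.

-6.531 mm

station A: 0.798 in = 20.26920 mm.
Difference: 20.26920 − 26.80000 = -6.531 mm.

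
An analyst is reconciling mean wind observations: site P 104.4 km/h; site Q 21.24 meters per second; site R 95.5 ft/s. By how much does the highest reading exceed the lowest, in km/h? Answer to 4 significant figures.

28.33 km/h

site Q: 21.24 m/s = 76.4640 km/h.
site R: 95.5 ft/s = 104.7902 km/h.
Spread: 104.7902 − 76.4640 = 28.33 km/h.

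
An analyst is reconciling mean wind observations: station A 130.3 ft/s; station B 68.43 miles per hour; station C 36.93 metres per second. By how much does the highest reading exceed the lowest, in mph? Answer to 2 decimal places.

station A: 130.3 ft/s = 88.8409 mph.
station C: 36.93 m/s = 82.6101 mph.
Spread: 88.8409 − 68.4300 = 20.41 mph.

20.41 mph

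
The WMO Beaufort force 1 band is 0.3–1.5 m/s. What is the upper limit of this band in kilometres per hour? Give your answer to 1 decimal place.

5.4 km/h

0.3–1.5 m/s × 3.6 = 1.1–5.4 km/h.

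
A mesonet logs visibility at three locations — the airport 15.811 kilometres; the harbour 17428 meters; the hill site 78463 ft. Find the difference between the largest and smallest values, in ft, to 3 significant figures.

the airport: 15.811 km = 51873.36 ft.
the harbour: 17428 m = 57178.48 ft.
Spread: 78463.00 − 51873.36 = 26600 ft.

26600 ft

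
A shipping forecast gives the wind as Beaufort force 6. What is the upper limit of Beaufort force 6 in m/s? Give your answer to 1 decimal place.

Beaufort 6 (strong breeze) spans 10.8–13.8 m/s.

13.8 m/s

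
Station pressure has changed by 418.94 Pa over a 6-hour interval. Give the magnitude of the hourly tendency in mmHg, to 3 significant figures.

0.524 mmHg per hour

418.94 Pa / 6 h × 0.00750062 mmHg/Pa = 0.524 mmHg/h.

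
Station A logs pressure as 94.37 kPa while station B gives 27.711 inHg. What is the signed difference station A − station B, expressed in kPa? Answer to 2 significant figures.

0.53 kPa

station B: 27.711 inHg = 93.8402 kPa.
Difference: 94.3700 − 93.8402 = 0.53 kPa.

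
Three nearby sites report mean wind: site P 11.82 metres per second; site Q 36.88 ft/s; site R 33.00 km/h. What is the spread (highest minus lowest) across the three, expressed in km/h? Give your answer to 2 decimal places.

site P: 11.82 m/s = 42.5520 km/h.
site Q: 36.88 ft/s = 40.4677 km/h.
Spread: 42.5520 − 33.0000 = 9.55 km/h.

9.55 km/h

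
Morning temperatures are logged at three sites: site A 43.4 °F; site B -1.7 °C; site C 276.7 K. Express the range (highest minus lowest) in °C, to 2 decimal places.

site A: 43.4 °F = 6.333 °C.
site C: 276.7 K = 3.550 °C.
Spread: 6.333 − (-1.700) = 8.033 °C.

8.03 °C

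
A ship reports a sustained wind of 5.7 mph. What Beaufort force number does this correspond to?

Beaufort force 2

5.7 mph = 2.5 m/s, which is Beaufort 2 (light breeze, 1.6–3.3 m/s).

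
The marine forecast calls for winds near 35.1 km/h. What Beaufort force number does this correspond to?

Beaufort force 5

35.1 km/h = 9.8 m/s, which is Beaufort 5 (fresh breeze, 8.0–10.7 m/s).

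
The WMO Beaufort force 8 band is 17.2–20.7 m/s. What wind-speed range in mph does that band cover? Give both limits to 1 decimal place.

38.5 to 46.3 mph

17.2–20.7 m/s × 2.237 = 38.5–46.3 mph.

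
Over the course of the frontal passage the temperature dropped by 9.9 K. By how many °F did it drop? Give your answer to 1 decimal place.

For a temperature change the 32° offset cancels: Δ°F = 9.9 × 1.8 = 17.8 °F.

17.8 °F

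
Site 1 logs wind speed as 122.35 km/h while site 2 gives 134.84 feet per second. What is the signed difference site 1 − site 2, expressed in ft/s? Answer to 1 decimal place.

-23.3 ft/s

site 1: 122.35 km/h = 111.503 ft/s.
Difference: 111.503 − 134.840 = -23.3 ft/s.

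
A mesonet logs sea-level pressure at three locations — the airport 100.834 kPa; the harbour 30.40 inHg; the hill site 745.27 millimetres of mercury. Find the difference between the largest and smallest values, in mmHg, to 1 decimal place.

the airport: 100.834 kPa = 756.317 mmHg.
the harbour: 30.40 inHg = 772.160 mmHg.
Spread: 772.160 − 745.270 = 26.9 mmHg.

26.9 mmHg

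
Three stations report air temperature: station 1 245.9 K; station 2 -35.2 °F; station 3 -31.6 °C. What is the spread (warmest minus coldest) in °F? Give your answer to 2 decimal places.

station 1: 245.9 K = -27.250 °C.
station 2: -35.2 °F = -37.333 °C.
Spread: (-27.250) − (-37.333) = 10.083 °C = 18.15 °F.

18.15 °F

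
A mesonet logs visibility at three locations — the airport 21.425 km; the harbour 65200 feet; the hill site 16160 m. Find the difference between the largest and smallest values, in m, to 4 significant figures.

5265 m

the airport: 21.425 km = 21425.00 m.
the harbour: 65200 ft = 19872.96 m.
Spread: 21425.00 − 16160.00 = 5265 m.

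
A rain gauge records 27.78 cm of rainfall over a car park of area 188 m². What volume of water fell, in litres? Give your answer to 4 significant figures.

Depth: 27.78 cm × 10 = 277.8 mm.
1 mm over 1 m² is 1 L, so volume = 277.8 × 188 = 52226.4 L ≈ 52230 L.

52230 litres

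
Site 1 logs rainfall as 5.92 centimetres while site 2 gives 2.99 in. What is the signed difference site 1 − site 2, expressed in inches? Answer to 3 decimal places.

-0.659 in

site 1: 5.92 cm = 2.33071 in.
Difference: 2.33071 − 2.99000 = -0.659 in.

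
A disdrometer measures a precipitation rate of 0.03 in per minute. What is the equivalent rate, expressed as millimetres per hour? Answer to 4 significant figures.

45.72 mm/hour

0.03 in/minute × 25.4 mm/in × 60 minute/hour = 45.72 mm/hour.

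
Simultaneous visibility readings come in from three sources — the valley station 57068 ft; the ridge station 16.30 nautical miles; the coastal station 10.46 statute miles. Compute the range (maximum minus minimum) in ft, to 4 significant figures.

the ridge station: 16.30 nmi = 99040.68 ft.
the coastal station: 10.46 SM = 55228.80 ft.
Spread: 99040.68 − 55228.80 = 43810 ft.

43810 ft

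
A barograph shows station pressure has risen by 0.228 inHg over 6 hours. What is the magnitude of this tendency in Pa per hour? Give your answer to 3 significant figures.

129 Pa per hour

0.228 inHg / 6 h × 3386.39 Pa/inHg = 129 Pa/h.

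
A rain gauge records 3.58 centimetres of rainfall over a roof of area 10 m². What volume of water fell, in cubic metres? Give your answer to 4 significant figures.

0.3580 cubic metres

Depth: 3.58 cm × 10 = 35.8 mm.
1 mm over 1 m² is 1 L, so volume = 35.8 × 10 = 358 L = 0.3580 m³.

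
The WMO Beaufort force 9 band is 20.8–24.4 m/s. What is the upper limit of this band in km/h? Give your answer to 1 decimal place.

20.8–24.4 m/s × 3.6 = 74.9–87.8 km/h.

87.8 km/h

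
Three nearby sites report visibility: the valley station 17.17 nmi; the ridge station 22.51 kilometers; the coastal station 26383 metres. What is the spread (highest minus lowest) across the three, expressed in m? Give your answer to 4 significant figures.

the valley station: 17.17 nmi = 31798.84 m.
the ridge station: 22.51 km = 22510.00 m.
Spread: 31798.84 − 22510.00 = 9289 m.

9289 m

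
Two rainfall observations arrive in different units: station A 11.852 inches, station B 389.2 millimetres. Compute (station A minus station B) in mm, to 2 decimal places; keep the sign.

station A: 11.852 in = 301.0408 mm.
Difference: 301.0408 − 389.2000 = -88.16 mm.

-88.16 mm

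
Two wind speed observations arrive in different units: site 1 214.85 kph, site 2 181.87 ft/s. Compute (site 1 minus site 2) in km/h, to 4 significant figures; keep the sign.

15.29 km/h

site 2: 181.87 ft/s = 199.5623 km/h.
Difference: 214.8500 − 199.5623 = 15.29 km/h.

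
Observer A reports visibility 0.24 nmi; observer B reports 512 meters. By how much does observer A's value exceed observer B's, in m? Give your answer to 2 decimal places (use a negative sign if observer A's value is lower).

observer A: 0.24 nmi = 444.4800 m.
Difference: 444.4800 − 512.0000 = -67.52 m.

-67.52 m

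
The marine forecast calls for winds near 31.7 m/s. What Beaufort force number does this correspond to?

31.7 m/s lies in the Beaufort 11 band (violent storm, 28.5–32.6 m/s).

Beaufort force 11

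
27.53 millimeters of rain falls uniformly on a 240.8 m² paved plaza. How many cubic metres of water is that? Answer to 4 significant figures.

6.629 cubic metres

1 mm over 1 m² is 1 L, so volume = 27.53 × 240.8 = 6629.224 L = 6.629 m³.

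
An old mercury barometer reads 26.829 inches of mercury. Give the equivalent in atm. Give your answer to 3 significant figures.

0.897 atm

1 inHg = 0.0334211 atm, so 26.829 × 0.0334211 = 0.897 atm.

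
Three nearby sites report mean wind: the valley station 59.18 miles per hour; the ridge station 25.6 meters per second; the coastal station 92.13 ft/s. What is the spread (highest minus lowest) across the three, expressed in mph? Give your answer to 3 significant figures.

5.55 mph

the ridge station: 25.6 m/s = 57.2656 mph.
the coastal station: 92.13 ft/s = 62.8159 mph.
Spread: 62.8159 − 57.2656 = 5.55 mph.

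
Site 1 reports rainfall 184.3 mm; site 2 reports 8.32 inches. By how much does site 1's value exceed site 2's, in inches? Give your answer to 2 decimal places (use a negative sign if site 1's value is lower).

-1.06 in

site 1: 184.3 mm = 7.2559 in.
Difference: 7.2559 − 8.3200 = -1.06 in.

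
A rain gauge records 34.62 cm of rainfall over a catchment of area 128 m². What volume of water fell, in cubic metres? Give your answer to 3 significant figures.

44.3 cubic metres

Depth: 34.62 cm × 10 = 346.2 mm.
1 mm over 1 m² is 1 L, so volume = 346.2 × 128 = 44313.6 L = 44.3 m³.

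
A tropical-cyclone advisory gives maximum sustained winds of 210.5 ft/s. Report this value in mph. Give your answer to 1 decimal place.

1 ft/s = 0.681818 mph, so 210.5 × 0.681818 = 143.5 mph.

143.5 mph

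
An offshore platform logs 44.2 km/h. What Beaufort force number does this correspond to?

Beaufort force 6

44.2 km/h = 12.3 m/s, which is Beaufort 6 (strong breeze, 10.8–13.8 m/s).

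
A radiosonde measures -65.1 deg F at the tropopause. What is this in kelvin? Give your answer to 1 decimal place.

First to °C: -53.94 °C.
Then to K: 219.2 K.

219.2 K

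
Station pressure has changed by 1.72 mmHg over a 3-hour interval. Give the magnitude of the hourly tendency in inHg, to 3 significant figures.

0.0226 inHg per hour

1.72 mmHg / 3 h × 0.0393701 inHg/mmHg = 0.0226 inHg/h.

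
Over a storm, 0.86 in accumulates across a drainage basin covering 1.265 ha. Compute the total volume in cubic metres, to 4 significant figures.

Depth: 0.86 in × 25.4 = 21.844 mm.
Area: 1.265 ha = 12650 m².
1 mm over 1 m² is 1 L, so volume = 21.844 × 12650 = 276326.6 L = 276.3 m³.

276.3 cubic metres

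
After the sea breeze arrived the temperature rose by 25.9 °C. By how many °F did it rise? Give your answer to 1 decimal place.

For a temperature change the 32° offset cancels: Δ°F = 25.9 × 1.8 = 46.6 °F.

46.6 °F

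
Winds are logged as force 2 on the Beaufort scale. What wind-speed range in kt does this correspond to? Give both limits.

4 to 6 kt

Beaufort 2 (light breeze) spans 4–6 knots.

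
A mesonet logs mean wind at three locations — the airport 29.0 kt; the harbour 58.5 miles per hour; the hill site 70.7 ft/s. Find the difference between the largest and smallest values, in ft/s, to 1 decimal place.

the airport: 29.0 kt = 48.946 ft/s.
the harbour: 58.5 mph = 85.800 ft/s.
Spread: 85.800 − 48.946 = 36.9 ft/s.

36.9 ft/s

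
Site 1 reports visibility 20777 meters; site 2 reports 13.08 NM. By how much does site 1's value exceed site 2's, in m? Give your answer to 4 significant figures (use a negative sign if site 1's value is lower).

-3447 m

site 2: 13.08 nmi = 24224.16 m.
Difference: 20777.00 − 24224.16 = -3447 m.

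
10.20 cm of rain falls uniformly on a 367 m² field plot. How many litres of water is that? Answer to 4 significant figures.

Depth: 10.20 cm × 10 = 102 mm.
1 mm over 1 m² is 1 L, so volume = 102 × 367 = 37434 L ≈ 37430 L.

37430 litres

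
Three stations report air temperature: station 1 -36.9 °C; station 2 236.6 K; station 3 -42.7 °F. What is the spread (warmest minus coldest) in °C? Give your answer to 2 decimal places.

station 2: 236.6 K = -36.550 °C.
station 3: -42.7 °F = -41.500 °C.
Spread: (-36.550) − (-41.500) = 4.950 °C.

4.95 °C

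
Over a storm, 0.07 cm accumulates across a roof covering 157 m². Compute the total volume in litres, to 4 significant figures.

Depth: 0.07 cm × 10 = 0.7 mm.
1 mm over 1 m² is 1 L, so volume = 0.7 × 157 = 109.9 L.

109.9 litres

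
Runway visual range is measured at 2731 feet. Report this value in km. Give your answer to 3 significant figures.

0.832 km

1 ft = 0.0003048 km, so 2731 × 0.0003048 = 0.832 km.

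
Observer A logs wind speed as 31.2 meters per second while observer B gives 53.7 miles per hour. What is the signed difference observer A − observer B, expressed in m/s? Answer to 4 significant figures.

observer B: 53.7 mph = 24.00605 m/s.
Difference: 31.20000 − 24.00605 = 7.194 m/s.

7.194 m/s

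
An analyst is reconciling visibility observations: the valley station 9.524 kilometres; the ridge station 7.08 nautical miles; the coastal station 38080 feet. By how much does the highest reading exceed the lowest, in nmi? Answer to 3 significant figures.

1.94 nmi

the valley station: 9.524 km = 5.1425 nmi.
the coastal station: 38080 ft = 6.2672 nmi.
Spread: 7.0800 − 5.1425 = 1.94 nmi.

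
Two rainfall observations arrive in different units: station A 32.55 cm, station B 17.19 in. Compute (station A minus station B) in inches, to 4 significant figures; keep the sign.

station A: 32.55 cm = 12.81496 in.
Difference: 12.81496 − 17.19000 = -4.375 in.

-4.375 in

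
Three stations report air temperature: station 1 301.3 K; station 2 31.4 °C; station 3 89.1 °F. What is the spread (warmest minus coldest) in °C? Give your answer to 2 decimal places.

station 1: 301.3 K = 28.150 °C.
station 3: 89.1 °F = 31.722 °C.
Spread: 31.722 − 28.150 = 3.572 °C.

3.57 °C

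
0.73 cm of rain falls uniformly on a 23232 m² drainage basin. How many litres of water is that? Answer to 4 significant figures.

Depth: 0.73 cm × 10 = 7.3 mm.
1 mm over 1 m² is 1 L, so volume = 7.3 × 23232 = 169593.6 L ≈ 169600 L.

169600 litres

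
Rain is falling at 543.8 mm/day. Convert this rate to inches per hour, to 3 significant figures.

0.892 in/hour

543.8 mm/day × 0.0393701 in/mm × 0.0416667 day/hour = 0.892 in/hour.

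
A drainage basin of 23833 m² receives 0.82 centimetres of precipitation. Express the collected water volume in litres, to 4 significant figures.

195400 litres

Depth: 0.82 cm × 10 = 8.2 mm.
1 mm over 1 m² is 1 L, so volume = 8.2 × 23833 = 195430.6 L ≈ 195400 L.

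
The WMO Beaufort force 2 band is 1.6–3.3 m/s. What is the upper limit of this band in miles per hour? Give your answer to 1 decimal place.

7.4 mph

1.6–3.3 m/s × 2.237 = 3.6–7.4 mph.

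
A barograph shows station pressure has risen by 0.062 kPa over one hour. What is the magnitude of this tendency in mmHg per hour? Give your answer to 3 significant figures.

0.062 kPa / 1 h × 7.50062 mmHg/kPa = 0.465 mmHg/h.

0.465 mmHg per hour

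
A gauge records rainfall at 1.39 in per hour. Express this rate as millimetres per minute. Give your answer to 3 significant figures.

0.588 mm/minute

1.39 in/hour × 25.4 mm/in × 0.0166667 hour/minute = 0.588 mm/minute.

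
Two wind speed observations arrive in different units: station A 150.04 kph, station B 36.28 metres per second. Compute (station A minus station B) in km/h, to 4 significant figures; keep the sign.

station B: 36.28 m/s = 130.6080 km/h.
Difference: 150.0400 − 130.6080 = 19.43 km/h.

19.43 km/h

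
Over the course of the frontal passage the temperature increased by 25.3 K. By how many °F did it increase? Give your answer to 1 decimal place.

45.5 °F

For a temperature change the 32° offset cancels: Δ°F = 25.3 × 1.8 = 45.5 °F.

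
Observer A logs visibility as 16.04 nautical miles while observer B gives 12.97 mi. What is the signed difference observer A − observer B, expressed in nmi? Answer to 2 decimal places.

observer B: 12.97 SM = 11.2706 nmi.
Difference: 16.0400 − 11.2706 = 4.77 nmi.

4.77 nmi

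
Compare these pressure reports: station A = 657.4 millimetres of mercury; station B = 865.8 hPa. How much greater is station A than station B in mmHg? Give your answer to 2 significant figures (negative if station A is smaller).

8.0 mmHg

station B: 865.8 hPa = 649.403 mmHg.
Difference: 657.400 − 649.403 = 8.0 mmHg.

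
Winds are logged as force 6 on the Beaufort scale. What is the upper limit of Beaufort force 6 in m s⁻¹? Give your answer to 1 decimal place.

Beaufort 6 (strong breeze) spans 10.8–13.8 m/s.

13.8 m/s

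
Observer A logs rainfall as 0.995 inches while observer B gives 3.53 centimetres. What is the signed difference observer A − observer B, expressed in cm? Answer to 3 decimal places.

-1.003 cm

observer A: 0.995 in = 2.52730 cm.
Difference: 2.52730 − 3.53000 = -1.003 cm.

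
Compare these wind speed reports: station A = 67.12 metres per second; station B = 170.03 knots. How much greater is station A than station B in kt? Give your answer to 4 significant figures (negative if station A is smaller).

station A: 67.12 m/s = 130.4708 kt.
Difference: 130.4708 − 170.0300 = -39.56 kt.

-39.56 kt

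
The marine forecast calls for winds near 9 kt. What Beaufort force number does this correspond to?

Beaufort force 3

9 kt lies in the Beaufort 3 band (gentle breeze, 7–10 kt).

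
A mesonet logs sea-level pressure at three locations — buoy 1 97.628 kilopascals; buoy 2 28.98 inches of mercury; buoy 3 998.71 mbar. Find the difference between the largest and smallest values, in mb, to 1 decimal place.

buoy 1: 97.628 kPa = 976.280 mb.
buoy 2: 28.98 inHg = 981.376 mb.
Spread: 998.710 − 976.280 = 22.4 mb.

22.4 mb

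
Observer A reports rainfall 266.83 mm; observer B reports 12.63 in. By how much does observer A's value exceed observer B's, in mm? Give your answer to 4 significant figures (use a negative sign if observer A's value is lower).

observer B: 12.63 in = 320.8020 mm.
Difference: 266.8300 − 320.8020 = -53.97 mm.

-53.97 mm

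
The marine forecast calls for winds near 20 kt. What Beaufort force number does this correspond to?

Beaufort force 5

20 kt lies in the Beaufort 5 band (fresh breeze, 17–21 kt).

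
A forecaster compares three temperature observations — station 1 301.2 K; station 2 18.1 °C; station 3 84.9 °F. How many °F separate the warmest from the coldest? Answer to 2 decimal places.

20.32 °F

station 1: 301.2 K = 28.050 °C.
station 3: 84.9 °F = 29.389 °C.
Spread: 29.389 − 18.100 = 11.289 °C = 20.32 °F.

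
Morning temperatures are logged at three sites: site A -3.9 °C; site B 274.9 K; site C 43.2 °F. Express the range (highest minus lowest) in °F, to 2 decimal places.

site B: 274.9 K = 1.750 °C.
site C: 43.2 °F = 6.222 °C.
Spread: 6.222 − (-3.900) = 10.122 °C = 18.22 °F.

18.22 °F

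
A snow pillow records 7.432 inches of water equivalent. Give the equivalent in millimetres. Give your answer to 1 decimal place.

188.8 mm

1 in = 25.4 mm, so 7.432 × 25.4 = 188.8 mm.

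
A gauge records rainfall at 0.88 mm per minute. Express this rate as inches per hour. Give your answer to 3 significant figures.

2.08 in/hour

0.88 mm/minute × 0.0393701 in/mm × 60 minute/hour = 2.08 in/hour.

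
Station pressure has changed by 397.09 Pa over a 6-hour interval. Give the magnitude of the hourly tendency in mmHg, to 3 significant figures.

0.496 mmHg per hour

397.09 Pa / 6 h × 0.00750062 mmHg/Pa = 0.496 mmHg/h.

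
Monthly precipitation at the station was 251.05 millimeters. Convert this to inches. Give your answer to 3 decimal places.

1 mm = 0.0393701 in, so 251.05 × 0.0393701 = 9.884 in.

9.884 in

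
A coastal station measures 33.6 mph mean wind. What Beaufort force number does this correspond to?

33.6 mph = 15.0 m/s, which is Beaufort 7 (near gale, 13.9–17.1 m/s).

Beaufort force 7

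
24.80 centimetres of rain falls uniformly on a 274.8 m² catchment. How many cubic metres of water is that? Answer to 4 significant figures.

68.15 cubic metres

Depth: 24.80 cm × 10 = 248 mm.
1 mm over 1 m² is 1 L, so volume = 248 × 274.8 = 68150.4 L = 68.15 m³.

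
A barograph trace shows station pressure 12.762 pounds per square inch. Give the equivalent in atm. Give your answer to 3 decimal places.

0.868 atm

1 psi = 0.068046 atm, so 12.762 × 0.068046 = 0.868 atm.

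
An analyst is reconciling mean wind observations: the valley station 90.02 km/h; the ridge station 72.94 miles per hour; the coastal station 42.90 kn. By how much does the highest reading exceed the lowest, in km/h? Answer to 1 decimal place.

the ridge station: 72.94 mph = 117.386 km/h.
the coastal station: 42.90 kt = 79.451 km/h.
Spread: 117.386 − 79.451 = 37.9 km/h.

37.9 km/h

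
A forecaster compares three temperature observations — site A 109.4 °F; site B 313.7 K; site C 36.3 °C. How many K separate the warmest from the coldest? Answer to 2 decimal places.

6.70 K

site A: 109.4 °F = 43.000 °C.
site B: 313.7 K = 40.550 °C.
Spread: 43.000 − 36.300 = 6.700 °C.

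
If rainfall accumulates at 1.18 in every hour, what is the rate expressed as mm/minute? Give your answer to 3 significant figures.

0.500 mm/minute

1.18 in/hour × 25.4 mm/in × 0.0166667 hour/minute = 0.500 mm/minute.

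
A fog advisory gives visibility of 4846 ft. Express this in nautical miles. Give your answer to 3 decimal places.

0.798 nmi

1 ft = 0.000164579 nmi, so 4846 × 0.000164579 = 0.798 nmi.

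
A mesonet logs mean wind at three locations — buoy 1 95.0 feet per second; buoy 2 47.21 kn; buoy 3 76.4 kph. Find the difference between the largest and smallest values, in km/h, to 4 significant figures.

buoy 1: 95.0 ft/s = 104.2416 km/h.
buoy 2: 47.21 kt = 87.4329 km/h.
Spread: 104.2416 − 76.4000 = 27.84 km/h.

27.84 km/h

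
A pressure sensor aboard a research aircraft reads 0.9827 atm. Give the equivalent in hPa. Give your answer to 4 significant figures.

995.7 hPa

1 atm = 1013.25 hPa, so 0.9827 × 1013.25 = 995.7 hPa.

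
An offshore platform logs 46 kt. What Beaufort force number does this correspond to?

Beaufort force 9

46 kt lies in the Beaufort 9 band (strong gale, 41–47 kt).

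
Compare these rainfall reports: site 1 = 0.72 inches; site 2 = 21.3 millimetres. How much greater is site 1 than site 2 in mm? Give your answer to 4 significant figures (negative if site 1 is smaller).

site 1: 0.72 in = 18.28800 mm.
Difference: 18.28800 − 21.30000 = -3.012 mm.

-3.012 mm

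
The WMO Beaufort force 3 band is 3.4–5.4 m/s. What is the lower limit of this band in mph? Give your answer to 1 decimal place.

3.4–5.4 m/s × 2.237 = 7.6–12.1 mph.

7.6 mph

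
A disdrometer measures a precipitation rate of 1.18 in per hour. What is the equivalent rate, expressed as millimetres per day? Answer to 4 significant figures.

719.3 mm/day

1.18 in/hour × 25.4 mm/in × 24 hour/day = 719.3 mm/day.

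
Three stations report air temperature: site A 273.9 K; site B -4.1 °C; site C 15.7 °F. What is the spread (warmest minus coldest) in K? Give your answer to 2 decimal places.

9.81 K

site A: 273.9 K = 0.750 °C.
site C: 15.7 °F = -9.056 °C.
Spread: 0.750 − (-9.056) = 9.806 °C.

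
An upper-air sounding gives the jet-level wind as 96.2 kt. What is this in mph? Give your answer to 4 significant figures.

110.7 mph

1 kt = 1.15078 mph, so 96.2 × 1.15078 = 110.7 mph.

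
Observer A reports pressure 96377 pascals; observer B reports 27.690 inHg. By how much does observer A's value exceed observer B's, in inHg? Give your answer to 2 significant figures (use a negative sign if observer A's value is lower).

0.77 inHg

observer A: 96377 Pa = 28.4601 inHg.
Difference: 28.4601 − 27.6900 = 0.77 inHg.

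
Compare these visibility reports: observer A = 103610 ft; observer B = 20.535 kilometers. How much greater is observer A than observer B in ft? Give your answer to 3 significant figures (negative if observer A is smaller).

observer B: 20.535 km = 67372.05 ft.
Difference: 103610.00 − 67372.05 = 36200 ft.

36200 ft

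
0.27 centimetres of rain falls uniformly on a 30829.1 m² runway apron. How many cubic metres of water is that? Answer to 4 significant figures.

83.24 cubic metres

Depth: 0.27 cm × 10 = 2.7 mm.
1 mm over 1 m² is 1 L, so volume = 2.7 × 30829.1 = 83238.57 L = 83.24 m³.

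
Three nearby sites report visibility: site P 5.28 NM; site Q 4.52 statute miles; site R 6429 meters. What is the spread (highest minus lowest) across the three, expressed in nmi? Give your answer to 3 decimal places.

1.809 nmi

site Q: 4.52 SM = 3.92777 nmi.
site R: 6429 m = 3.47138 nmi.
Spread: 5.28000 − 3.47138 = 1.809 nmi.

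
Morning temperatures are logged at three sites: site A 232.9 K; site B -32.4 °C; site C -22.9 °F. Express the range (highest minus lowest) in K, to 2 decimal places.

site A: 232.9 K = -40.250 °C.
site C: -22.9 °F = -30.500 °C.
Spread: (-30.500) − (-40.250) = 9.750 °C.

9.75 K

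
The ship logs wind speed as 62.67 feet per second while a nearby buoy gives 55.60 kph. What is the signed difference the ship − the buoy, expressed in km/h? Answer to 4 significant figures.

13.17 km/h

the ship: 62.67 ft/s = 68.7665 km/h.
Difference: 68.7665 − 55.6000 = 13.17 km/h.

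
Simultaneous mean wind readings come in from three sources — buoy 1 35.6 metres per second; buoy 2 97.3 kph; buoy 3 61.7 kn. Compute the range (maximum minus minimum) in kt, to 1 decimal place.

16.7 kt

buoy 1: 35.6 m/s = 69.201 kt.
buoy 2: 97.3 km/h = 52.538 kt.
Spread: 69.201 − 52.538 = 16.7 kt.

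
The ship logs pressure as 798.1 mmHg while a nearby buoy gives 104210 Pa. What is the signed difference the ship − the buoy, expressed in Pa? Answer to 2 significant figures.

2200 Pa

the ship: 798.1 mmHg = 106404.60 Pa.
Difference: 106404.60 − 104210.00 = 2200 Pa.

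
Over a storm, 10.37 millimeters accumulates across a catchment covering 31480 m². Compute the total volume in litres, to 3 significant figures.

1 mm over 1 m² is 1 L, so volume = 10.37 × 31480 = 326447.6 L ≈ 326000 L.

326000 litres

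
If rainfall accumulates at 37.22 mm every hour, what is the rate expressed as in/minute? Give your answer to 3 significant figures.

0.0244 in/minute

37.22 mm/hour × 0.0393701 in/mm × 0.0166667 hour/minute = 0.0244 in/minute.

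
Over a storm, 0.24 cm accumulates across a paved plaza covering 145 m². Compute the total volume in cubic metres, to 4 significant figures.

0.3480 cubic metres

Depth: 0.24 cm × 10 = 2.4 mm.
1 mm over 1 m² is 1 L, so volume = 2.4 × 145 = 348 L = 0.3480 m³.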